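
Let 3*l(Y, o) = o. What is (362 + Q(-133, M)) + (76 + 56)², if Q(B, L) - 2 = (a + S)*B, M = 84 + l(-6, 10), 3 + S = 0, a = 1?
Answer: 18054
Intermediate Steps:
S = -3 (S = -3 + 0 = -3)
l(Y, o) = o/3
M = 262/3 (M = 84 + (⅓)*10 = 84 + 10/3 = 262/3 ≈ 87.333)
Q(B, L) = 2 - 2*B (Q(B, L) = 2 + (1 - 3)*B = 2 - 2*B)
(362 + Q(-133, M)) + (76 + 56)² = (362 + (2 - 2*(-133))) + (76 + 56)² = (362 + (2 + 266)) + 132² = (362 + 268) + 17424 = 630 + 17424 = 18054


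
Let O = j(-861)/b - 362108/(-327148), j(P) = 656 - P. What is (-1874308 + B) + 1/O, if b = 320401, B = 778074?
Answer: -31932187361995617/29129012206 ≈ -1.0962e+6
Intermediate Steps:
O = 29129012206/26204636587 (O = (656 - 1*(-861))/320401 - 362108/(-327148) = (656 + 861)*(1/320401) - 362108*(-1/327148) = 1517*(1/320401) + 90527/81787 = 1517/320401 + 90527/81787 = 29129012206/26204636587 ≈ 1.1116)
(-1874308 + B) + 1/O = (-1874308 + 778074) + 1/(29129012206/26204636587) = -1096234 + 26204636587/29129012206 = -31932187361995617/29129012206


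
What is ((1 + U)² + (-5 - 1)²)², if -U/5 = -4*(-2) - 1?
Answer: 1420864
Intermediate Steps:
U = -35 (U = -5*(-4*(-2) - 1) = -5*(8 - 1) = -5*7 = -35)
((1 + U)² + (-5 - 1)²)² = ((1 - 35)² + (-5 - 1)²)² = ((-34)² + (-6)²)² = (1156 + 36)² = 1192² = 1420864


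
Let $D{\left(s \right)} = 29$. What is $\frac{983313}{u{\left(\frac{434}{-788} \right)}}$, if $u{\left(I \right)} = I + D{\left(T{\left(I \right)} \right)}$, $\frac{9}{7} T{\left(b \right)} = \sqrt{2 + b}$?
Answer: $\frac{387425322}{11209} \approx 34564.0$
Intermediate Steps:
$T{\left(b \right)} = \frac{7 \sqrt{2 + b}}{9}$
$u{\left(I \right)} = 29 + I$ ($u{\left(I \right)} = I + 29 = 29 + I$)
$\frac{983313}{u{\left(\frac{434}{-788} \right)}} = \frac{983313}{29 + \frac{434}{-788}} = \frac{983313}{29 + 434 \left(- \frac{1}{788}\right)} = \frac{983313}{29 - \frac{217}{394}} = \frac{983313}{\frac{11209}{394}} = 983313 \cdot \frac{394}{11209} = \frac{387425322}{11209}$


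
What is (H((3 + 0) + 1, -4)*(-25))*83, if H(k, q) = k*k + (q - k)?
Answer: -16600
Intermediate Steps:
H(k, q) = q + k² - k (H(k, q) = k² + (q - k) = q + k² - k)
(H((3 + 0) + 1, -4)*(-25))*83 = ((-4 + ((3 + 0) + 1)² - ((3 + 0) + 1))*(-25))*83 = ((-4 + (3 + 1)² - (3 + 1))*(-25))*83 = ((-4 + 4² - 1*4)*(-25))*83 = ((-4 + 16 - 4)*(-25))*83 = (8*(-25))*83 = -200*83 = -16600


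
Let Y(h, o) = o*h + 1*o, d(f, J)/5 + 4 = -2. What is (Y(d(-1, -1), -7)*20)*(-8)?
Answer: -32480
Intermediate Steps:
d(f, J) = -30 (d(f, J) = -20 + 5*(-2) = -20 - 10 = -30)
Y(h, o) = o + h*o (Y(h, o) = h*o + o = o + h*o)
(Y(d(-1, -1), -7)*20)*(-8) = (-7*(1 - 30)*20)*(-8) = (-7*(-29)*20)*(-8) = (203*20)*(-8) = 4060*(-8) = -32480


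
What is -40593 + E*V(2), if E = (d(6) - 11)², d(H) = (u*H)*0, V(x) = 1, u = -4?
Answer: -40472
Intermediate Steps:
d(H) = 0 (d(H) = -4*H*0 = 0)
E = 121 (E = (0 - 11)² = (-11)² = 121)
-40593 + E*V(2) = -40593 + 121*1 = -40593 + 121 = -40472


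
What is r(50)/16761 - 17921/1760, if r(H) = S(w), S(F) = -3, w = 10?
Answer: -100126387/9833120 ≈ -10.183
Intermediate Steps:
r(H) = -3
r(50)/16761 - 17921/1760 = -3/16761 - 17921/1760 = -3*1/16761 - 17921*1/1760 = -1/5587 - 17921/1760 = -100126387/9833120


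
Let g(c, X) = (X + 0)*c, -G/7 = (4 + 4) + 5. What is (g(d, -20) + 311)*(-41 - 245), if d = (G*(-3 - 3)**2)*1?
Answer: -18827666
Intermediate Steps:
G = -91 (G = -7*((4 + 4) + 5) = -7*(8 + 5) = -7*13 = -91)
d = -3276 (d = -91*(-3 - 3)**2*1 = -91*(-6)**2*1 = -91*36*1 = -3276*1 = -3276)
g(c, X) = X*c
(g(d, -20) + 311)*(-41 - 245) = (-20*(-3276) + 311)*(-41 - 245) = (65520 + 311)*(-286) = 65831*(-286) = -18827666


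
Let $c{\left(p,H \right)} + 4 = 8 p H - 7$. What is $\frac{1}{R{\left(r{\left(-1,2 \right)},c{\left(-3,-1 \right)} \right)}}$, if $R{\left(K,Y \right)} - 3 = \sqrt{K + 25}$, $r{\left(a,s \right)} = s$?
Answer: $- \frac{1}{6} + \frac{\sqrt{3}}{6} \approx 0.12201$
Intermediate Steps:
$c{\left(p,H \right)} = -11 + 8 H p$ ($c{\left(p,H \right)} = -4 + \left(8 p H - 7\right) = -4 + \left(8 H p - 7\right) = -4 + \left(-7 + 8 H p\right) = -11 + 8 H p$)
$R{\left(K,Y \right)} = 3 + \sqrt{25 + K}$ ($R{\left(K,Y \right)} = 3 + \sqrt{K + 25} = 3 + \sqrt{25 + K}$)
$\frac{1}{R{\left(r{\left(-1,2 \right)},c{\left(-3,-1 \right)} \right)}} = \frac{1}{3 + \sqrt{25 + 2}} = \frac{1}{3 + \sqrt{27}} = \frac{1}{3 + 3 \sqrt{3}}$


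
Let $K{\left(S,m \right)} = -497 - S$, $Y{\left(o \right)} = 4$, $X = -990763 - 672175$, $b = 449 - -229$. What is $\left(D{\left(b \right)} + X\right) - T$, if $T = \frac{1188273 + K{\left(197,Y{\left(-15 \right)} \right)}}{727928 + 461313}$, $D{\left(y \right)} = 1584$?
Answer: $- \frac{1975751479893}{1189241} \approx -1.6614 \cdot 10^{6}$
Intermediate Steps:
$b = 678$ ($b = 449 + 229 = 678$)
$X = -1662938$
$T = \frac{1187579}{1189241}$ ($T = \frac{1188273 - 694}{727928 + 461313} = \frac{1188273 - 694}{1189241} = \left(1188273 - 694\right) \frac{1}{1189241} = 1187579 \cdot \frac{1}{1189241} = \frac{1187579}{1189241} \approx 0.9986$)
$\left(D{\left(b \right)} + X\right) - T = \left(1584 - 1662938\right) - \frac{1187579}{1189241} = -1661354 - \frac{1187579}{1189241} = - \frac{1975751479893}{1189241}$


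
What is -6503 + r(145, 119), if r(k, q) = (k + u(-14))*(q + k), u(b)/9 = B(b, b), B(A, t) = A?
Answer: -1487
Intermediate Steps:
u(b) = 9*b
r(k, q) = (-126 + k)*(k + q) (r(k, q) = (k + 9*(-14))*(q + k) = (k - 126)*(k + q) = (-126 + k)*(k + q))
-6503 + r(145, 119) = -6503 + (145² - 126*145 - 126*119 + 145*119) = -6503 + (21025 - 18270 - 14994 + 17255) = -6503 + 5016 = -1487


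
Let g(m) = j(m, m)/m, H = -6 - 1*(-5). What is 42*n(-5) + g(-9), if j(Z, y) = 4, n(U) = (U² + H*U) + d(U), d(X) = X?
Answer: 9446/9 ≈ 1049.6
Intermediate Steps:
H = -1 (H = -6 + 5 = -1)
n(U) = U² (n(U) = (U² - U) + U = U²)
g(m) = 4/m
42*n(-5) + g(-9) = 42*(-5)² + 4/(-9) = 42*25 + 4*(-⅑) = 1050 - 4/9 = 9446/9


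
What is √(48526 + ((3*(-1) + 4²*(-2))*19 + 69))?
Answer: √47930 ≈ 218.93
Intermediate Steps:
√(48526 + ((3*(-1) + 4²*(-2))*19 + 69)) = √(48526 + ((-3 + 16*(-2))*19 + 69)) = √(48526 + ((-3 - 32)*19 + 69)) = √(48526 + (-35*19 + 69)) = √(48526 + (-665 + 69)) = √(48526 - 596) = √47930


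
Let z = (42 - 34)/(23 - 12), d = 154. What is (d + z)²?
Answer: 2896804/121 ≈ 23941.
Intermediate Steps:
z = 8/11 ≈ 0.72727
(d + z)² = (154 + 8/11)² = (1702/11)² = 2896804/121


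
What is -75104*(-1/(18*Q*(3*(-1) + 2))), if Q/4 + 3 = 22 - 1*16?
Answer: -9388/27 ≈ -347.70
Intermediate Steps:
Q = 12 (Q = -12 + 4*(22 - 1*16) = -12 + 4*(22 - 16) = -12 + 4*6 = -12 + 24 = 12)
-75104*(-1/(18*Q*(3*(-1) + 2))) = -75104*(-1/(216*(3*(-1) + 2))) = -75104*(-1/(216*(-3 + 2))) = -75104/((12*(-1))*(-18)) = -75104/((-12*(-18))) = -75104/216 = -75104*1/216 = -9388/27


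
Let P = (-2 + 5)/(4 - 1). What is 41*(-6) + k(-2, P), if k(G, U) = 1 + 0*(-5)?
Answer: -245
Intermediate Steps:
P = 1 (P = 3/3 = 3*(1/3) = 1)
k(G, U) = 1 (k(G, U) = 1 + 0 = 1)
41*(-6) + k(-2, P) = 41*(-6) + 1 = -246 + 1 = -245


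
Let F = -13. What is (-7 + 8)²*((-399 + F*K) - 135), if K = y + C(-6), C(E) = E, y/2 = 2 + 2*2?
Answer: -612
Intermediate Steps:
y = 12 (y = 2*(2 + 2*2) = 2*(2 + 4) = 2*6 = 12)
K = 6 (K = 12 - 6 = 6)
(-7 + 8)²*((-399 + F*K) - 135) = (-7 + 8)²*((-399 - 13*6) - 135) = 1²*((-399 - 78) - 135) = 1*(-477 - 135) = 1*(-612) = -612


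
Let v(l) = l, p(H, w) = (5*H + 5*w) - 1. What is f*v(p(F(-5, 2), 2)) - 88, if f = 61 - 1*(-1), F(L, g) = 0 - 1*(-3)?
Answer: 1400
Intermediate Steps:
F(L, g) = 3 (F(L, g) = 0 + 3 = 3)
p(H, w) = -1 + 5*H + 5*w
f = 62 (f = 61 + 1 = 62)
f*v(p(F(-5, 2), 2)) - 88 = 62*(-1 + 5*3 + 5*2) - 88 = 62*(-1 + 15 + 10) - 88 = 62*24 - 88 = 1488 - 88 = 1400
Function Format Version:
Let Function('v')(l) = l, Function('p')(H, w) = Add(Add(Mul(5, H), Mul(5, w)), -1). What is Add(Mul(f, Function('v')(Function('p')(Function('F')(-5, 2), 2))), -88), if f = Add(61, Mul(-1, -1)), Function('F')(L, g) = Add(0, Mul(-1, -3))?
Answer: 1400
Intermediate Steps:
Function('F')(L, g) = 3 (Function('F')(L, g) = Add(0, 3) = 3)
Function('p')(H, w) = Add(-1, Mul(5, H), Mul(5, w))
f = 62 (f = Add(61, 1) = 62)
Add(Mul(f, Function('v')(Function('p')(Function('F')(-5, 2), 2))), -88) = Add(Mul(62, Add(-1, Mul(5, 3), Mul(5, 2))), -88) = Add(Mul(62, Add(-1, 15, 10)), -88) = Add(Mul(62, 24), -88) = Add(1488, -88) = 1400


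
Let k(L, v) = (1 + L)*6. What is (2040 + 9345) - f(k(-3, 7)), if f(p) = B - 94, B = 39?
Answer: 11440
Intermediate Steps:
k(L, v) = 6 + 6*L
f(p) = -55 (f(p) = 39 - 94 = -55)
(2040 + 9345) - f(k(-3, 7)) = (2040 + 9345) - 1*(-55) = 11385 + 55 = 11440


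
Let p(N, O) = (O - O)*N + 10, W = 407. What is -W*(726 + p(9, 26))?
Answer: -299552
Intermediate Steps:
p(N, O) = 10 (p(N, O) = 0*N + 10 = 0 + 10 = 10)
-W*(726 + p(9, 26)) = -407*(726 + 10) = -407*736 = -1*299552 = -299552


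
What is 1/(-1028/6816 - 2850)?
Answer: -1704/4856657 ≈ -0.00035086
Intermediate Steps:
1/(-1028/6816 - 2850) = 1/(-1028*1/6816 - 2850) = 1/(-257/1704 - 2850) = 1/(-4856657/1704) = -1704/4856657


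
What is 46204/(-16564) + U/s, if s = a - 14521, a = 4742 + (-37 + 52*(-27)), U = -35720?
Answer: 915715/2323101 ≈ 0.39418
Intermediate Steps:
a = 3301 (a = 4742 + (-37 - 1404) = 4742 - 1441 = 3301)
s = -11220 (s = 3301 - 14521 = -11220)
46204/(-16564) + U/s = 46204/(-16564) - 35720/(-11220) = 46204*(-1/16564) - 35720*(-1/11220) = -11551/4141 + 1786/561 = 915715/2323101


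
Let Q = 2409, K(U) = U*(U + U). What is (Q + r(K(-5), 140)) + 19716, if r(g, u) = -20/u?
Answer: 154874/7 ≈ 22125.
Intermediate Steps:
K(U) = 2*U**2 (K(U) = U*(2*U) = 2*U**2)
(Q + r(K(-5), 140)) + 19716 = (2409 - 20/140) + 19716 = (2409 - 20*1/140) + 19716 = (2409 - 1/7) + 19716 = 16862/7 + 19716 = 154874/7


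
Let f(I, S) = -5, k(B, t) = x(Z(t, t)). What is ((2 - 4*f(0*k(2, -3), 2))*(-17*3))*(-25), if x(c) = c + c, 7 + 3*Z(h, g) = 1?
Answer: 28050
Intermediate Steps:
Z(h, g) = -2 (Z(h, g) = -7/3 + (1/3)*1 = -7/3 + 1/3 = -2)
x(c) = 2*c
k(B, t) = -4 (k(B, t) = 2*(-2) = -4)
((2 - 4*f(0*k(2, -3), 2))*(-17*3))*(-25) = ((2 - 4*(-5))*(-17*3))*(-25) = ((2 + 20)*(-51))*(-25) = (22*(-51))*(-25) = -1122*(-25) = 28050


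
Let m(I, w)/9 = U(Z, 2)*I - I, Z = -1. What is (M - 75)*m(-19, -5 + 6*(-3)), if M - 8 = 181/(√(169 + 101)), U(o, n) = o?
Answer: -22914 + 3439*√30/5 ≈ -19147.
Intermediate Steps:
M = 8 + 181*√30/90 (M = 8 + 181/(√(169 + 101)) = 8 + 181/(√270) = 8 + 181/((3*√30)) = 8 + 181*(√30/90) = 8 + 181*√30/90 ≈ 19.015)
m(I, w) = -18*I (m(I, w) = 9*(-I - I) = 9*(-2*I) = -18*I)
(M - 75)*m(-19, -5 + 6*(-3)) = ((8 + 181*√30/90) - 75)*(-18*(-19)) = (-67 + 181*√30/90)*342 = -22914 + 3439*√30/5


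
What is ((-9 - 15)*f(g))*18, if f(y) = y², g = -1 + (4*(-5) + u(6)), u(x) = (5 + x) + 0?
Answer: -43200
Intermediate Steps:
u(x) = 5 + x
g = -10 (g = -1 + (4*(-5) + (5 + 6)) = -1 + (-20 + 11) = -1 - 9 = -10)
((-9 - 15)*f(g))*18 = ((-9 - 15)*(-10)²)*18 = -24*100*18 = -2400*18 = -43200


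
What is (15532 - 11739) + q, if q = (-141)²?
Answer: 23674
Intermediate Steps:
q = 19881
(15532 - 11739) + q = (15532 - 11739) + 19881 = 3793 + 19881 = 23674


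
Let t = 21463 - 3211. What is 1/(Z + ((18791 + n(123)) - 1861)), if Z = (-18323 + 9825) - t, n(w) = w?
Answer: -1/9697 ≈ -0.00010312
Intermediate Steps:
t = 18252
Z = -26750 (Z = (-18323 + 9825) - 1*18252 = -8498 - 18252 = -26750)
1/(Z + ((18791 + n(123)) - 1861)) = 1/(-26750 + ((18791 + 123) - 1861)) = 1/(-26750 + (18914 - 1861)) = 1/(-26750 + 17053) = 1/(-9697) = -1/9697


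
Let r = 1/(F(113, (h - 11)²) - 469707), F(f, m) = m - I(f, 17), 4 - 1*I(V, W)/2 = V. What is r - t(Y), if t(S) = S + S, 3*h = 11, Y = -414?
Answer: 3498231267/4224917 ≈ 828.00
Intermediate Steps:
h = 11/3 (h = (⅓)*11 = 11/3 ≈ 3.6667)
I(V, W) = 8 - 2*V
t(S) = 2*S
F(f, m) = -8 + m + 2*f (F(f, m) = m - (8 - 2*f) = m + (-8 + 2*f) = -8 + m + 2*f)
r = -9/4224917 (r = 1/((-8 + (11/3 - 11)² + 2*113) - 469707) = 1/((-8 + (-22/3)² + 226) - 469707) = 1/((-8 + 484/9 + 226) - 469707) = 1/(2446/9 - 469707) = 1/(-4224917/9) = -9/4224917 ≈ -2.1302e-6)
r - t(Y) = -9/4224917 - 2*(-414) = -9/4224917 - 1*(-828) = -9/4224917 + 828 = 3498231267/4224917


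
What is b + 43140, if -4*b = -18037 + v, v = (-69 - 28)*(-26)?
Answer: 188075/4 ≈ 47019.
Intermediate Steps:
v = 2522 (v = -97*(-26) = 2522)
b = 15515/4 (b = -(-18037 + 2522)/4 = -¼*(-15515) = 15515/4 ≈ 3878.8)
b + 43140 = 15515/4 + 43140 = 188075/4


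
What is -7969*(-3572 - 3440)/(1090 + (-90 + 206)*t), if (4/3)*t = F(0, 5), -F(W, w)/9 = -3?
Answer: 55878628/3439 ≈ 16249.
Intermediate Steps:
F(W, w) = 27 (F(W, w) = -9*(-3) = 27)
t = 81/4 (t = (¾)*27 = 81/4 ≈ 20.250)
-7969*(-3572 - 3440)/(1090 + (-90 + 206)*t) = -7969*(-3572 - 3440)/(1090 + (-90 + 206)*(81/4)) = -7969*(-7012/(1090 + 116*(81/4))) = -7969*(-7012/(1090 + 2349)) = -7969/(3439*(-1/7012)) = -7969/(-3439/7012) = -7969*(-7012/3439) = 55878628/3439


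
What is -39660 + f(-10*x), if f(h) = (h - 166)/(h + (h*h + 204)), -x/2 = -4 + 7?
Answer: -76623173/1932 ≈ -39660.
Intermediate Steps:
x = -6 (x = -2*(-4 + 7) = -2*3 = -6)
f(h) = (-166 + h)/(204 + h + h²) (f(h) = (-166 + h)/(h + (h² + 204)) = (-166 + h)/(h + (204 + h²)) = (-166 + h)/(204 + h + h²))
-39660 + f(-10*x) = -39660 + (-166 - 10*(-6))/(204 - 10*(-6) + (-10*(-6))²) = -39660 + (-166 + 60)/(204 + 60 + 60²) = -39660 - 106/(204 + 60 + 3600) = -39660 - 106/3864 = -39660 + (1/3864)*(-106) = -39660 - 53/1932 = -76623173/1932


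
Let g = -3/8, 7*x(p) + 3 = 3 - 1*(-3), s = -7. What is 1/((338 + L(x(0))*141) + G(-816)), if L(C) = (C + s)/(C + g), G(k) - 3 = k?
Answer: -1/17771 ≈ -5.6271e-5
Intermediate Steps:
G(k) = 3 + k
x(p) = 3/7 (x(p) = -3/7 + (3 - 1*(-3))/7 = -3/7 + (3 + 3)/7 = -3/7 + (1/7)*6 = -3/7 + 6/7 = 3/7)
g = -3/8 (g = -3*1/8 = -3/8 ≈ -0.37500)
L(C) = (-7 + C)/(-3/8 + C) (L(C) = (C - 7)/(C - 3/8) = (-7 + C)/(-3/8 + C))
1/((338 + L(x(0))*141) + G(-816)) = 1/((338 + (8*(-7 + 3/7)/(-3 + 8*(3/7)))*141) + (3 - 816)) = 1/((338 + (8*(-46/7)/(-3 + 24/7))*141) - 813) = 1/((338 + (8*(-46/7)/(3/7))*141) - 813) = 1/((338 + (8*(7/3)*(-46/7))*141) - 813) = 1/((338 - 368/3*141) - 813) = 1/((338 - 17296) - 813) = 1/(-16958 - 813) = 1/(-17771) = -1/17771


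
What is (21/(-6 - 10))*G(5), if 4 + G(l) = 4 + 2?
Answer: -21/8 ≈ -2.6250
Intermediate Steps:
G(l) = 2 (G(l) = -4 + (4 + 2) = -4 + 6 = 2)
(21/(-6 - 10))*G(5) = (21/(-6 - 10))*2 = (21/(-16))*2 = -1/16*21*2 = -21/16*2 = -21/8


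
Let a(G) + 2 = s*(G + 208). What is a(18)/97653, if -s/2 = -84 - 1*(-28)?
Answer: 25310/97653 ≈ 0.25918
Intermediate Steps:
s = 112 (s = -2*(-84 - 1*(-28)) = -2*(-84 + 28) = -2*(-56) = 112)
a(G) = 23294 + 112*G (a(G) = -2 + 112*(G + 208) = -2 + 112*(208 + G) = -2 + (23296 + 112*G) = 23294 + 112*G)
a(18)/97653 = (23294 + 112*18)/97653 = (23294 + 2016)*(1/97653) = 25310*(1/97653) = 25310/97653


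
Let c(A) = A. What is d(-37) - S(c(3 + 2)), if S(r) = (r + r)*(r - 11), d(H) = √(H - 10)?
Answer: 60 + I*√47 ≈ 60.0 + 6.8557*I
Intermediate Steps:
d(H) = √(-10 + H)
S(r) = 2*r*(-11 + r) (S(r) = (2*r)*(-11 + r) = 2*r*(-11 + r))
d(-37) - S(c(3 + 2)) = √(-10 - 37) - 2*(3 + 2)*(-11 + (3 + 2)) = √(-47) - 2*5*(-11 + 5) = I*√47 - 2*5*(-6) = I*√47 - 1*(-60) = I*√47 + 60 = 60 + I*√47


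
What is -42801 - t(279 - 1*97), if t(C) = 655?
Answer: -43456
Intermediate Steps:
-42801 - t(279 - 1*97) = -42801 - 1*655 = -42801 - 655 = -43456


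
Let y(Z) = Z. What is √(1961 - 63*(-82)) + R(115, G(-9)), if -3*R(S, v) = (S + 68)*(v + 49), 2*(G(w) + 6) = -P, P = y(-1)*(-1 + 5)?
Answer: -2745 + √7127 ≈ -2660.6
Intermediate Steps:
P = -4 (P = -(-1 + 5) = -1*4 = -4)
G(w) = -4 (G(w) = -6 + (-1*(-4))/2 = -6 + (½)*4 = -6 + 2 = -4)
R(S, v) = -(49 + v)*(68 + S)/3 (R(S, v) = -(S + 68)*(v + 49)/3 = -(68 + S)*(49 + v)/3 = -(49 + v)*(68 + S)/3)
√(1961 - 63*(-82)) + R(115, G(-9)) = √(1961 - 63*(-82)) + (-3332/3 - 68/3*(-4) - 49/3*115 - ⅓*115*(-4)) = √(1961 + 5166) + (-3332/3 + 272/3 - 5635/3 + 460/3) = √7127 - 2745 = -2745 + √7127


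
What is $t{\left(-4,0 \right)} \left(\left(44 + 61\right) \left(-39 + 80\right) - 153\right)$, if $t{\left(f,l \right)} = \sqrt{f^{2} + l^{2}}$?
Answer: $16608$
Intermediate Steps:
$t{\left(-4,0 \right)} \left(\left(44 + 61\right) \left(-39 + 80\right) - 153\right) = \sqrt{\left(-4\right)^{2} + 0^{2}} \left(\left(44 + 61\right) \left(-39 + 80\right) - 153\right) = \sqrt{16 + 0} \left(105 \cdot 41 - 153\right) = \sqrt{16} \left(4305 - 153\right) = 4 \cdot 4152 = 16608$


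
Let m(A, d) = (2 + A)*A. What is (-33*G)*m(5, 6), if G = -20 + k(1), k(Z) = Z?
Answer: 21945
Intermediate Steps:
G = -19 (G = -20 + 1 = -19)
m(A, d) = A*(2 + A)
(-33*G)*m(5, 6) = (-33*(-19))*(5*(2 + 5)) = 627*(5*7) = 627*35 = 21945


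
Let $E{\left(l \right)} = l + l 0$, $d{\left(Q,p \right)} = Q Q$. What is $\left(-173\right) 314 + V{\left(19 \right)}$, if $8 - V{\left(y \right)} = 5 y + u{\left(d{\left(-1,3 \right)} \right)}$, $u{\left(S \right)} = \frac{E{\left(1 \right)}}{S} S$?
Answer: $-54410$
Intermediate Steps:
$d{\left(Q,p \right)} = Q^{2}$
$E{\left(l \right)} = l$ ($E{\left(l \right)} = l + 0 = l$)
$u{\left(S \right)} = 1$ ($u{\left(S \right)} = 1 \frac{1}{S} S = \frac{S}{S} = 1$)
$V{\left(y \right)} = 7 - 5 y$ ($V{\left(y \right)} = 8 - \left(5 y + 1\right) = 8 - \left(1 + 5 y\right) = 7 - 5 y$)
$\left(-173\right) 314 + V{\left(19 \right)} = \left(-173\right) 314 + \left(7 - 95\right) = -54322 + \left(7 - 95\right) = -54322 - 88 = -54410$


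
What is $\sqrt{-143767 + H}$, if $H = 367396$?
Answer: $\sqrt{223629} \approx 472.89$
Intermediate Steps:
$\sqrt{-143767 + H} = \sqrt{-143767 + 367396} = \sqrt{223629}$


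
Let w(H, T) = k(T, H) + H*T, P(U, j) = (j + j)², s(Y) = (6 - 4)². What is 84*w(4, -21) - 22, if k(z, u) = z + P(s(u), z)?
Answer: 139334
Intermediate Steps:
s(Y) = 4 (s(Y) = 2² = 4)
P(U, j) = 4*j² (P(U, j) = (2*j)² = 4*j²)
k(z, u) = z + 4*z²
w(H, T) = H*T + T*(1 + 4*T) (w(H, T) = T*(1 + 4*T) + H*T = H*T + T*(1 + 4*T))
84*w(4, -21) - 22 = 84*(-21*(1 + 4 + 4*(-21))) - 22 = 84*(-21*(1 + 4 - 84)) - 22 = 84*(-21*(-79)) - 22 = 84*1659 - 22 = 139356 - 22 = 139334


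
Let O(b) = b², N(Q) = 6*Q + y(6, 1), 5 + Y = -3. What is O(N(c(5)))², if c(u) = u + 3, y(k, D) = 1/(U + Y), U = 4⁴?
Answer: 20087116527450625/3782742016 ≈ 5.3102e+6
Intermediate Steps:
Y = -8 (Y = -5 - 3 = -8)
U = 256
y(k, D) = 1/248 (y(k, D) = 1/(256 - 8) = 1/248)
c(u) = 3 + u
N(Q) = 1/248 + 6*Q (N(Q) = 6*Q + 1/248 = 1/248 + 6*Q)
O(N(c(5)))² = ((1/248 + 6*(3 + 5))²)² = ((1/248 + 6*8)²)² = ((1/248 + 48)²)² = ((11905/248)²)² = (141729025/61504)² = 20087116527450625/3782742016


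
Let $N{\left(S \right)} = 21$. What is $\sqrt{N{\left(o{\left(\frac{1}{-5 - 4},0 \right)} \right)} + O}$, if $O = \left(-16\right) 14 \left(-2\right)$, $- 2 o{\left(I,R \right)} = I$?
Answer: $\sqrt{469} \approx 21.656$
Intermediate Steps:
$o{\left(I,R \right)} = - \frac{I}{2}$
$O = 448$ ($O = \left(-224\right) \left(-2\right) = 448$)
$\sqrt{N{\left(o{\left(\frac{1}{-5 - 4},0 \right)} \right)} + O} = \sqrt{21 + 448} = \sqrt{469}$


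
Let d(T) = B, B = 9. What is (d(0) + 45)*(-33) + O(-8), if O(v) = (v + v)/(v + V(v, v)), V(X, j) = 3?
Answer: -8894/5 ≈ -1778.8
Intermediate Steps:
d(T) = 9
O(v) = 2*v/(3 + v) (O(v) = (v + v)/(v + 3) = (2*v)/(3 + v) = 2*v/(3 + v))
(d(0) + 45)*(-33) + O(-8) = (9 + 45)*(-33) + 2*(-8)/(3 - 8) = 54*(-33) + 2*(-8)/(-5) = -1782 + 2*(-8)*(-⅕) = -1782 + 16/5 = -8894/5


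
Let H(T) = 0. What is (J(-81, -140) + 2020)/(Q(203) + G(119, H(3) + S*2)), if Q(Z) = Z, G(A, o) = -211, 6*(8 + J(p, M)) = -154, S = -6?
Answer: -5959/24 ≈ -248.29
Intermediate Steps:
J(p, M) = -101/3 (J(p, M) = -8 + (1/6)*(-154) = -8 - 77/3 = -101/3)
(J(-81, -140) + 2020)/(Q(203) + G(119, H(3) + S*2)) = (-101/3 + 2020)/(203 - 211) = (5959/3)/(-8) = (5959/3)*(-1/8) = -5959/24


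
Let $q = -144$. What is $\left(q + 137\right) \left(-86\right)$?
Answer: $602$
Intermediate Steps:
$\left(q + 137\right) \left(-86\right) = \left(-144 + 137\right) \left(-86\right) = \left(-7\right) \left(-86\right) = 602$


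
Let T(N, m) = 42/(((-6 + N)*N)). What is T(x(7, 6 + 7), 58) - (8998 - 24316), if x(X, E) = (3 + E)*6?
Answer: 22057927/1440 ≈ 15318.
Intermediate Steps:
x(X, E) = 18 + 6*E
T(N, m) = 42/(N*(-6 + N)) (T(N, m) = 42/((N*(-6 + N))) = 42*(1/(N*(-6 + N))) = 42/(N*(-6 + N)))
T(x(7, 6 + 7), 58) - (8998 - 24316) = 42/((18 + 6*(6 + 7))*(-6 + (18 + 6*(6 + 7)))) - (8998 - 24316) = 42/((18 + 6*13)*(-6 + (18 + 6*13))) - 1*(-15318) = 42/((18 + 78)*(-6 + (18 + 78))) + 15318 = 42/(96*(-6 + 96)) + 15318 = 42*(1/96)/90 + 15318 = 42*(1/96)*(1/90) + 15318 = 7/1440 + 15318 = 22057927/1440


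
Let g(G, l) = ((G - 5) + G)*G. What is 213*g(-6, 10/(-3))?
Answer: 21726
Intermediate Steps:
g(G, l) = G*(-5 + 2*G) (g(G, l) = ((-5 + G) + G)*G = (-5 + 2*G)*G = G*(-5 + 2*G))
213*g(-6, 10/(-3)) = 213*(-6*(-5 + 2*(-6))) = 213*(-6*(-5 - 12)) = 213*(-6*(-17)) = 213*102 = 21726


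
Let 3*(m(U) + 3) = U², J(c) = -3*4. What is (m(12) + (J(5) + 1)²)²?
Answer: 27556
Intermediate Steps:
J(c) = -12
m(U) = -3 + U²/3
(m(12) + (J(5) + 1)²)² = ((-3 + (⅓)*12²) + (-12 + 1)²)² = ((-3 + (⅓)*144) + (-11)²)² = ((-3 + 48) + 121)² = (45 + 121)² = 166² = 27556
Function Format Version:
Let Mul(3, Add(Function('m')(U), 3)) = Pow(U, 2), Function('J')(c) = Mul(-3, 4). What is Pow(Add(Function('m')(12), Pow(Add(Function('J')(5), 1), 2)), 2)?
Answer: 27556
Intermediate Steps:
Function('J')(c) = -12
Function('m')(U) = Add(-3, Mul(Rational(1, 3), Pow(U, 2)))
Pow(Add(Function('m')(12), Pow(Add(Function('J')(5), 1), 2)), 2) = Pow(Add(Add(-3, Mul(Rational(1, 3), Pow(12, 2))), Pow(Add(-12, 1), 2)), 2) = Pow(Add(Add(-3, Mul(Rational(1, 3), 144)), Pow(-11, 2)), 2) = Pow(Add(Add(-3, 48), 121), 2) = Pow(Add(45, 121), 2) = Pow(166, 2) = 27556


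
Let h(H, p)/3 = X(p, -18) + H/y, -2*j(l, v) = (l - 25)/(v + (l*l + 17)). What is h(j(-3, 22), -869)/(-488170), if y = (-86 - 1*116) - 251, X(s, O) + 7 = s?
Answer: 9523879/1769128080 ≈ 0.0053834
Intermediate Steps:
X(s, O) = -7 + s
j(l, v) = -(-25 + l)/(2*(17 + v + l²)) (j(l, v) = -(l - 25)/(2*(v + (l*l + 17))) = -(-25 + l)/(2*(v + (l² + 17))) = -(-25 + l)/(2*(v + (17 + l²))) = -(-25 + l)/(2*(17 + v + l²)))
y = -453 (y = (-86 - 116) - 251 = -202 - 251 = -453)
h(H, p) = -21 + 3*p - H/151 (h(H, p) = 3*((-7 + p) + H/(-453)) = 3*((-7 + p) + H*(-1/453)) = 3*((-7 + p) - H/453) = 3*(-7 + p - H/453) = -21 + 3*p - H/151)
h(j(-3, 22), -869)/(-488170) = (-21 + 3*(-869) - (25 - 1*(-3))/(302*(17 + 22 + (-3)²)))/(-488170) = (-21 - 2607 - (25 + 3)/(302*(17 + 22 + 9)))*(-1/488170) = (-21 - 2607 - 28/(302*48))*(-1/488170) = (-21 - 2607 - 1/151*7/24)*(-1/488170) = (-21 - 2607 - 7/3624)*(-1/488170) = -9523879/3624*(-1/488170) = 9523879/1769128080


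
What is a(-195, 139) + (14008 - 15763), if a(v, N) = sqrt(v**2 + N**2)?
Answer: -1755 + sqrt(57346) ≈ -1515.5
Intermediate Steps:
a(v, N) = sqrt(N**2 + v**2)
a(-195, 139) + (14008 - 15763) = sqrt(139**2 + (-195)**2) + (14008 - 15763) = sqrt(19321 + 38025) - 1755 = sqrt(57346) - 1755 = -1755 + sqrt(57346)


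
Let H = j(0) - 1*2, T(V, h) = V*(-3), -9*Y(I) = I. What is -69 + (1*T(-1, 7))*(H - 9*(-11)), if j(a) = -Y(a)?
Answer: 222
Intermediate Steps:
Y(I) = -I/9
T(V, h) = -3*V
j(a) = a/9 (j(a) = -(-1)*a/9 = a/9)
H = -2 (H = (1/9)*0 - 1*2 = 0 - 2 = -2)
-69 + (1*T(-1, 7))*(H - 9*(-11)) = -69 + (1*(-3*(-1)))*(-2 - 9*(-11)) = -69 + (1*3)*(-2 + 99) = -69 + 3*97 = -69 + 291 = 222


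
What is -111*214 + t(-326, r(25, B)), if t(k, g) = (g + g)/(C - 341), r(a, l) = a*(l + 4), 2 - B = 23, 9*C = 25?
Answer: -36149763/1522 ≈ -23752.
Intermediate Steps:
C = 25/9 (C = (⅑)*25 = 25/9 ≈ 2.7778)
B = -21 (B = 2 - 1*23 = 2 - 23 = -21)
r(a, l) = a*(4 + l)
t(k, g) = -9*g/1522 (t(k, g) = (g + g)/(25/9 - 341) = (2*g)/(-3044/9) = (2*g)*(-9/3044) = -9*g/1522)
-111*214 + t(-326, r(25, B)) = -111*214 - 225*(4 - 21)/1522 = -23754 - 225*(-17)/1522 = -23754 - 9/1522*(-425) = -23754 + 3825/1522 = -36149763/1522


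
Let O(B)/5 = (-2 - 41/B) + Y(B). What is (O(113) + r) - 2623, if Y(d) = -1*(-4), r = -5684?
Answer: -937766/113 ≈ -8298.8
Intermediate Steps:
Y(d) = 4
O(B) = 10 - 205/B (O(B) = 5*((-2 - 41/B) + 4) = 5*(2 - 41/B) = 10 - 205/B)
(O(113) + r) - 2623 = ((10 - 205/113) - 5684) - 2623 = (925/113 - 5684) - 2623 = -641367/113 - 2623 = -937766/113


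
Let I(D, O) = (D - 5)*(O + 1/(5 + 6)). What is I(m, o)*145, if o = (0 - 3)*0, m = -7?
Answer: -1740/11 ≈ -158.18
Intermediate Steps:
o = 0 (o = -3*0 = 0)
I(D, O) = (-5 + D)*(1/11 + O) (I(D, O) = (-5 + D)*(O + 1/11) = (-5 + D)*(1/11 + O))
I(m, o)*145 = (-5/11 - 5*0 + (1/11)*(-7) - 7*0)*145 = (-5/11 + 0 - 7/11 + 0)*145 = -12/11*145 = -1740/11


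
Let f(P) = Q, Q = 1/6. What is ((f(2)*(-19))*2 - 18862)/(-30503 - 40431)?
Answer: 56605/212802 ≈ 0.26600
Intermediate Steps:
Q = ⅙ (Q = 1*(⅙) = ⅙ ≈ 0.16667)
f(P) = ⅙
((f(2)*(-19))*2 - 18862)/(-30503 - 40431) = (((⅙)*(-19))*2 - 18862)/(-30503 - 40431) = (-19/6*2 - 18862)/(-70934) = (-19/3 - 18862)*(-1/70934) = -56605/3*(-1/70934) = 56605/212802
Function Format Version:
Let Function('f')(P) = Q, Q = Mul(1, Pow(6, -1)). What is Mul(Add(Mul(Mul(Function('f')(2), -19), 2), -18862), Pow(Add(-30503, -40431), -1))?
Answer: Rational(56605, 212802) ≈ 0.26600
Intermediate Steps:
Q = Rational(1, 6) (Q = Mul(1, Rational(1, 6)) = Rational(1, 6) ≈ 0.16667)
Function('f')(P) = Rational(1, 6)
Mul(Add(Mul(Mul(Function('f')(2), -19), 2), -18862), Pow(Add(-30503, -40431), -1)) = Mul(Add(Mul(Mul(Rational(1, 6), -19), 2), -18862), Pow(Add(-30503, -40431), -1)) = Mul(Add(Mul(Rational(-19, 6), 2), -18862), Pow(-70934, -1)) = Mul(Add(Rational(-19, 3), -18862), Rational(-1, 70934)) = Mul(Rational(-56605, 3), Rational(-1, 70934)) = Rational(56605, 212802)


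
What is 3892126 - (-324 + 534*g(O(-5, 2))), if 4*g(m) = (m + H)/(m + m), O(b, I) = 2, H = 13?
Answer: 31135595/8 ≈ 3.8919e+6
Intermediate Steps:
g(m) = (13 + m)/(8*m) (g(m) = ((m + 13)/(m + m))/4 = ((13 + m)/((2*m)))/4 = ((13 + m)*(1/(2*m)))/4 = ((13 + m)/(2*m))/4 = (13 + m)/(8*m))
3892126 - (-324 + 534*g(O(-5, 2))) = 3892126 - (-324 + 534*((⅛)*(13 + 2)/2)) = 3892126 - (-324 + 534*((⅛)*(½)*15)) = 3892126 - (-324 + 534*(15/16)) = 3892126 - (-324 + 4005/8) = 3892126 - 1*1413/8 = 3892126 - 1413/8 = 31135595/8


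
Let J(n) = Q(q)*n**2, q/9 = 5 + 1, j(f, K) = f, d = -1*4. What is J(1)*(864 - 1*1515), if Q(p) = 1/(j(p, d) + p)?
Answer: -217/36 ≈ -6.0278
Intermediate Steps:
d = -4
q = 54 (q = 9*(5 + 1) = 9*6 = 54)
Q(p) = 1/(2*p) (Q(p) = 1/(p + p) = 1/(2*p))
J(n) = n**2/108 (J(n) = ((1/2)/54)*n**2 = ((1/2)*(1/54))*n**2 = n**2/108)
J(1)*(864 - 1*1515) = ((1/108)*1**2)*(864 - 1*1515) = ((1/108)*1)*(864 - 1515) = (1/108)*(-651) = -217/36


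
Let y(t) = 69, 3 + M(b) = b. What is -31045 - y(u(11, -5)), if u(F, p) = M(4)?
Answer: -31114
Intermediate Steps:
M(b) = -3 + b
u(F, p) = 1 (u(F, p) = -3 + 4 = 1)
-31045 - y(u(11, -5)) = -31045 - 1*69 = -31045 - 69 = -31114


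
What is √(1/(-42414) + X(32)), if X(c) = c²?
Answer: √1842122091090/42414 ≈ 32.000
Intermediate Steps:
√(1/(-42414) + X(32)) = √(1/(-42414) + 32²) = √(-1/42414 + 1024) = √(43431935/42414) = √1842122091090/42414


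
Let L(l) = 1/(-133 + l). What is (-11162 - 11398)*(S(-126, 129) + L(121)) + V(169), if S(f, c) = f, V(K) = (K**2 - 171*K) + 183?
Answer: 2844285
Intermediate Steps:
V(K) = 183 + K**2 - 171*K
(-11162 - 11398)*(S(-126, 129) + L(121)) + V(169) = (-11162 - 11398)*(-126 + 1/(-133 + 121)) + (183 + 169**2 - 171*169) = -22560*(-126 + 1/(-12)) + (183 + 28561 - 28899) = -22560*(-126 - 1/12) - 155 = -22560*(-1513/12) - 155 = 2844440 - 155 = 2844285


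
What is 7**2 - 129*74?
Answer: -9497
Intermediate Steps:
7**2 - 129*74 = 49 - 9546 = -9497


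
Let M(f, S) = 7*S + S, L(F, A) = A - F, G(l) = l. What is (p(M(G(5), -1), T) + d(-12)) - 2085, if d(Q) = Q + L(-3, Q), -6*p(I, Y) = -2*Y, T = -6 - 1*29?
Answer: -6353/3 ≈ -2117.7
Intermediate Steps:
M(f, S) = 8*S
T = -35 (T = -6 - 29 = -35)
p(I, Y) = Y/3 (p(I, Y) = -(-1)*Y/3 = Y/3)
d(Q) = 3 + 2*Q (d(Q) = Q + (Q - 1*(-3)) = Q + (Q + 3) = Q + (3 + Q) = 3 + 2*Q)
(p(M(G(5), -1), T) + d(-12)) - 2085 = ((1/3)*(-35) + (3 + 2*(-12))) - 2085 = (-35/3 + (3 - 24)) - 2085 = (-35/3 - 21) - 2085 = -98/3 - 2085 = -6353/3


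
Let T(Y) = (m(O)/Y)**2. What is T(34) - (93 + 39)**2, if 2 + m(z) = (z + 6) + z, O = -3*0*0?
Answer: -5035532/289 ≈ -17424.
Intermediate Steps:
O = 0 (O = 0*0 = 0)
m(z) = 4 + 2*z (m(z) = -2 + ((z + 6) + z) = -2 + ((6 + z) + z) = -2 + (6 + 2*z) = 4 + 2*z)
T(Y) = 16/Y**2 (T(Y) = ((4 + 2*0)/Y)**2 = ((4 + 0)/Y)**2 = (4/Y)**2 = 16/Y**2)
T(34) - (93 + 39)**2 = 16/34**2 - (93 + 39)**2 = 16*(1/1156) - 1*132**2 = 4/289 - 1*17424 = 4/289 - 17424 = -5035532/289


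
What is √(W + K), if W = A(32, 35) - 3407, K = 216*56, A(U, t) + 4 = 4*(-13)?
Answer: √8633 ≈ 92.914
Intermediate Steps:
A(U, t) = -56 (A(U, t) = -4 + 4*(-13) = -4 - 52 = -56)
K = 12096
W = -3463 (W = -56 - 3407 = -3463)
√(W + K) = √(-3463 + 12096) = √8633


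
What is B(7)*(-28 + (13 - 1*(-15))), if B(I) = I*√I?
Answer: 0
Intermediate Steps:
B(I) = I^(3/2)
B(7)*(-28 + (13 - 1*(-15))) = 7^(3/2)*(-28 + (13 - 1*(-15))) = (7*√7)*(-28 + (13 + 15)) = (7*√7)*(-28 + 28) = (7*√7)*0 = 0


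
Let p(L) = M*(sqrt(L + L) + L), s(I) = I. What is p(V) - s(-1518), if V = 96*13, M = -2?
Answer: -978 - 16*sqrt(39) ≈ -1077.9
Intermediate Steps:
V = 1248
p(L) = -2*L - 2*sqrt(2)*sqrt(L) (p(L) = -2*(sqrt(L + L) + L) = -2*(sqrt(2*L) + L) = -2*(sqrt(2)*sqrt(L) + L) = -2*(L + sqrt(2)*sqrt(L)) = -2*L - 2*sqrt(2)*sqrt(L))
p(V) - s(-1518) = (-2*1248 - 2*sqrt(2)*sqrt(1248)) - 1*(-1518) = (-2496 - 2*sqrt(2)*4*sqrt(78)) + 1518 = (-2496 - 16*sqrt(39)) + 1518 = -978 - 16*sqrt(39)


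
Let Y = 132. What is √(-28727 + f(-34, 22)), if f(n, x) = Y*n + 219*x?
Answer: I*√28397 ≈ 168.51*I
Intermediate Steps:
f(n, x) = 132*n + 219*x
√(-28727 + f(-34, 22)) = √(-28727 + (132*(-34) + 219*22)) = √(-28727 + (-4488 + 4818)) = √(-28727 + 330) = √(-28397) = I*√28397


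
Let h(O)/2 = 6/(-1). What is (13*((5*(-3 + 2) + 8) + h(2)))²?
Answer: 13689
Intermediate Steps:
h(O) = -12 (h(O) = 2*(6/(-1)) = 2*(6*(-1)) = 2*(-6) = -12)
(13*((5*(-3 + 2) + 8) + h(2)))² = (13*((5*(-3 + 2) + 8) - 12))² = (13*((5*(-1) + 8) - 12))² = (13*((-5 + 8) - 12))² = (13*(3 - 12))² = (13*(-9))² = (-117)² = 13689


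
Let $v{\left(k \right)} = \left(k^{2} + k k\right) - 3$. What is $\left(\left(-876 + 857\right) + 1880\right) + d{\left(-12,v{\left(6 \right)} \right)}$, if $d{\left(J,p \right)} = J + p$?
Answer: $1918$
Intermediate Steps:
$v{\left(k \right)} = -3 + 2 k^{2}$ ($v{\left(k \right)} = \left(k^{2} + k^{2}\right) - 3 = 2 k^{2} - 3 = -3 + 2 k^{2}$)
$\left(\left(-876 + 857\right) + 1880\right) + d{\left(-12,v{\left(6 \right)} \right)} = \left(\left(-876 + 857\right) + 1880\right) - \left(15 - 72\right) = \left(-19 + 1880\right) + \left(-12 + \left(-3 + 2 \cdot 36\right)\right) = 1861 + \left(-12 + \left(-3 + 72\right)\right) = 1861 + \left(-12 + 69\right) = 1861 + 57 = 1918$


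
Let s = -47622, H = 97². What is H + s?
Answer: -38213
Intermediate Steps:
H = 9409
H + s = 9409 - 47622 = -38213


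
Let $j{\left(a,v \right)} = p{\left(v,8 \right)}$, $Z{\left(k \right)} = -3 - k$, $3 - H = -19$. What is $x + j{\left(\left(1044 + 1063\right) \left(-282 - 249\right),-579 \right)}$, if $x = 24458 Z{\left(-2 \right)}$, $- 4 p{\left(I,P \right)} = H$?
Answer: $- \frac{48927}{2} \approx -24464.0$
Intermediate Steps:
$H = 22$ ($H = 3 - -19 = 3 + 19 = 22$)
$p{\left(I,P \right)} = - \frac{11}{2}$ ($p{\left(I,P \right)} = \left(- \frac{1}{4}\right) 22 = - \frac{11}{2}$)
$j{\left(a,v \right)} = - \frac{11}{2}$
$x = -24458$ ($x = 24458 \left(-3 - -2\right) = 24458 \left(-3 + 2\right) = 24458 \left(-1\right) = -24458$)
$x + j{\left(\left(1044 + 1063\right) \left(-282 - 249\right),-579 \right)} = -24458 - \frac{11}{2} = - \frac{48927}{2}$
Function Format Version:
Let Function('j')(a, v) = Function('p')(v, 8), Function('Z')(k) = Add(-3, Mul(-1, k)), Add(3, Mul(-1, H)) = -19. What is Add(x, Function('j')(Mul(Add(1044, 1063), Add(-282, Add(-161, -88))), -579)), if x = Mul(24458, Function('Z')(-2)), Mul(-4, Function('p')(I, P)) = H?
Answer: Rational(-48927, 2) ≈ -24464.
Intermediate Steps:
H = 22 (H = Add(3, Mul(-1, -19)) = Add(3, 19) = 22)
Function('p')(I, P) = Rational(-11, 2) (Function('p')(I, P) = Mul(Rational(-1, 4), 22) = Rational(-11, 2))
Function('j')(a, v) = Rational(-11, 2)
x = -24458 (x = Mul(24458, Add(-3, Mul(-1, -2))) = Mul(24458, Add(-3, 2)) = Mul(24458, -1) = -24458)
Add(x, Function('j')(Mul(Add(1044, 1063), Add(-282, Add(-161, -88))), -579)) = Add(-24458, Rational(-11, 2)) = Rational(-48927, 2)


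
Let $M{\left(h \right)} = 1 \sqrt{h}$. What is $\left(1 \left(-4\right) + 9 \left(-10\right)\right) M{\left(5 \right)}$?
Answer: $- 94 \sqrt{5} \approx -210.19$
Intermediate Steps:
$M{\left(h \right)} = \sqrt{h}$
$\left(1 \left(-4\right) + 9 \left(-10\right)\right) M{\left(5 \right)} = \left(1 \left(-4\right) + 9 \left(-10\right)\right) \sqrt{5} = \left(-4 - 90\right) \sqrt{5} = - 94 \sqrt{5}$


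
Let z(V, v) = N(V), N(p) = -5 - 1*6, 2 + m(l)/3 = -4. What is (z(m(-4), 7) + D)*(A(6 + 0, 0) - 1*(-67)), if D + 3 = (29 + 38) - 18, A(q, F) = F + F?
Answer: 2345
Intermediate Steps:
m(l) = -18 (m(l) = -6 + 3*(-4) = -6 - 12 = -18)
A(q, F) = 2*F
N(p) = -11 (N(p) = -5 - 6 = -11)
z(V, v) = -11
D = 46 (D = -3 + ((29 + 38) - 18) = -3 + (67 - 18) = -3 + 49 = 46)
(z(m(-4), 7) + D)*(A(6 + 0, 0) - 1*(-67)) = (-11 + 46)*(2*0 - 1*(-67)) = 35*(0 + 67) = 35*67 = 2345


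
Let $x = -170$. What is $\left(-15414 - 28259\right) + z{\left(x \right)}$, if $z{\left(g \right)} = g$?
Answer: $-43843$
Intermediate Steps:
$\left(-15414 - 28259\right) + z{\left(x \right)} = \left(-15414 - 28259\right) - 170 = -43673 - 170 = -43843$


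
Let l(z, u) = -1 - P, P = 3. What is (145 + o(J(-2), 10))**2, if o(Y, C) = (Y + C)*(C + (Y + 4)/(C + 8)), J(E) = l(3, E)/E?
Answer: 72361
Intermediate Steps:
l(z, u) = -4 (l(z, u) = -1 - 1*3 = -1 - 3 = -4)
J(E) = -4/E
o(Y, C) = (C + Y)*(C + (4 + Y)/(8 + C))
(145 + o(J(-2), 10))**2 = (145 + (10**3 + (-4/(-2))**2 + 4*10 + 4*(-4/(-2)) + 8*10**2 - 4/(-2)*10**2 + 9*10*(-4/(-2)))/(8 + 10))**2 = (145 + (1000 + (-4*(-1/2))**2 + 40 + 4*(-4*(-1/2)) + 8*100 - 4*(-1/2)*100 + 9*10*(-4*(-1/2)))/18)**2 = (145 + (1000 + 2**2 + 40 + 4*2 + 800 + 2*100 + 9*10*2)/18)**2 = (145 + (1000 + 4 + 40 + 8 + 800 + 200 + 180)/18)**2 = (145 + (1/18)*2232)**2 = (145 + 124)**2 = 269**2 = 72361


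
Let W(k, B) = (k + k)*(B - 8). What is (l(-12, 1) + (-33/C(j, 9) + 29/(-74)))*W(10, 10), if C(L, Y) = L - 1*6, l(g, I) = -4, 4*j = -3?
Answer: 6620/333 ≈ 19.880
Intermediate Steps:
j = -¾ (j = (¼)*(-3) = -¾ ≈ -0.75000)
C(L, Y) = -6 + L (C(L, Y) = L - 6 = -6 + L)
W(k, B) = 2*k*(-8 + B) (W(k, B) = (2*k)*(-8 + B) = 2*k*(-8 + B))
(l(-12, 1) + (-33/C(j, 9) + 29/(-74)))*W(10, 10) = (-4 + (-33/(-6 - ¾) + 29/(-74)))*(2*10*(-8 + 10)) = (-4 + (-33/(-27/4) + 29*(-1/74)))*(2*10*2) = (-4 + (-33*(-4/27) - 29/74))*40 = (-4 + (44/9 - 29/74))*40 = (-4 + 2995/666)*40 = (331/666)*40 = 6620/333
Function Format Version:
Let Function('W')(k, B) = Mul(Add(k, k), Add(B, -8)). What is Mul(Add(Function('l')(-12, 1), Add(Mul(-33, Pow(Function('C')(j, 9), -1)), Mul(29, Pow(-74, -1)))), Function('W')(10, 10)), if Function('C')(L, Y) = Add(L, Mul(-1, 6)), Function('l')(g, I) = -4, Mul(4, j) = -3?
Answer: Rational(6620, 333) ≈ 19.880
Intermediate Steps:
j = Rational(-3, 4) (j = Mul(Rational(1, 4), -3) = Rational(-3, 4) ≈ -0.75000)
Function('C')(L, Y) = Add(-6, L) (Function('C')(L, Y) = Add(L, -6) = Add(-6, L))
Function('W')(k, B) = Mul(2, k, Add(-8, B)) (Function('W')(k, B) = Mul(Mul(2, k), Add(-8, B)) = Mul(2, k, Add(-8, B)))
Mul(Add(Function('l')(-12, 1), Add(Mul(-33, Pow(Function('C')(j, 9), -1)), Mul(29, Pow(-74, -1)))), Function('W')(10, 10)) = Mul(Add(-4, Add(Mul(-33, Pow(Add(-6, Rational(-3, 4)), -1)), Mul(29, Pow(-74, -1)))), Mul(2, 10, Add(-8, 10))) = Mul(Add(-4, Add(Mul(-33, Pow(Rational(-27, 4), -1)), Mul(29, Rational(-1, 74)))), Mul(2, 10, 2)) = Mul(Add(-4, Add(Mul(-33, Rational(-4, 27)), Rational(-29, 74))), 40) = Mul(Add(-4, Add(Rational(44, 9), Rational(-29, 74))), 40) = Mul(Add(-4, Rational(2995, 666)), 40) = Mul(Rational(331, 666), 40) = Rational(6620, 333)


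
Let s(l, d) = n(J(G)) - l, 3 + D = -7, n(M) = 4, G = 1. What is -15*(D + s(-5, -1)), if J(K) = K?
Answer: 15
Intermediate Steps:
D = -10 (D = -3 - 7 = -10)
s(l, d) = 4 - l
-15*(D + s(-5, -1)) = -15*(-10 + (4 - 1*(-5))) = -15*(-10 + (4 + 5)) = -15*(-10 + 9) = -15*(-1) = 15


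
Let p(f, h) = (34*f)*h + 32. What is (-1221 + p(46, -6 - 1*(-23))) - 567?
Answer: 24832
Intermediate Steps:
p(f, h) = 32 + 34*f*h (p(f, h) = 34*f*h + 32 = 32 + 34*f*h)
(-1221 + p(46, -6 - 1*(-23))) - 567 = (-1221 + (32 + 34*46*(-6 - 1*(-23)))) - 567 = (-1221 + (32 + 34*46*(-6 + 23))) - 567 = (-1221 + (32 + 34*46*17)) - 567 = (-1221 + (32 + 26588)) - 567 = (-1221 + 26620) - 567 = 25399 - 567 = 24832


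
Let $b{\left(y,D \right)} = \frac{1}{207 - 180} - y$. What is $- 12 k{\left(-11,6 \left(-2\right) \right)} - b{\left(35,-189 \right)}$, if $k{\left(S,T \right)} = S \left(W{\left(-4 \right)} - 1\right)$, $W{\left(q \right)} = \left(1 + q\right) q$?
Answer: $\frac{40148}{27} \approx 1487.0$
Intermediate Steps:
$W{\left(q \right)} = q \left(1 + q\right)$
$k{\left(S,T \right)} = 11 S$ ($k{\left(S,T \right)} = S \left(- 4 \left(1 - 4\right) - 1\right) = S \left(\left(-4\right) \left(-3\right) - 1\right) = S \left(12 - 1\right) = S 11 = 11 S$)
$b{\left(y,D \right)} = \frac{1}{27} - y$
$- 12 k{\left(-11,6 \left(-2\right) \right)} - b{\left(35,-189 \right)} = - 12 \cdot 11 \left(-11\right) - \left(\frac{1}{27} - 35\right) = \left(-12\right) \left(-121\right) - \left(\frac{1}{27} - 35\right) = 1452 - - \frac{944}{27} = 1452 + \frac{944}{27} = \frac{40148}{27}$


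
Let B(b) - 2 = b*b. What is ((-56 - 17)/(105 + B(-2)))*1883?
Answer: -137459/111 ≈ -1238.4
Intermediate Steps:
B(b) = 2 + b² (B(b) = 2 + b*b = 2 + b²)
((-56 - 17)/(105 + B(-2)))*1883 = ((-56 - 17)/(105 + (2 + (-2)²)))*1883 = -73/(105 + (2 + 4))*1883 = -73/(105 + 6)*1883 = -73/111*1883 = -137459/111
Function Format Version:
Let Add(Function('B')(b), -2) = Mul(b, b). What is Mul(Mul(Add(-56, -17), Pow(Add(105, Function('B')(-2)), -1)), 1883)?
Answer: Rational(-137459, 111) ≈ -1238.4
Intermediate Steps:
Function('B')(b) = Add(2, Pow(b, 2)) (Function('B')(b) = Add(2, Mul(b, b)) = Add(2, Pow(b, 2)))
Mul(Mul(Add(-56, -17), Pow(Add(105, Function('B')(-2)), -1)), 1883) = Mul(Mul(Add(-56, -17), Pow(Add(105, Add(2, Pow(-2, 2))), -1)), 1883) = Mul(Mul(-73, Pow(Add(105, Add(2, 4)), -1)), 1883) = Mul(Mul(-73, Pow(Add(105, 6), -1)), 1883) = Mul(Mul(-73, Pow(111, -1)), 1883) = Mul(Mul(-73, Rational(1, 111)), 1883) = Mul(Rational(-73, 111), 1883) = Rational(-137459, 111)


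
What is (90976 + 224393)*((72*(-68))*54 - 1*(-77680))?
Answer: -58880653776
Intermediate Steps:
(90976 + 224393)*((72*(-68))*54 - 1*(-77680)) = 315369*(-4896*54 + 77680) = 315369*(-264384 + 77680) = 315369*(-186704) = -58880653776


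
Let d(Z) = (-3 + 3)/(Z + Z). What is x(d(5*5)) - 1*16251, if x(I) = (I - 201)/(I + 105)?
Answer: -568852/35 ≈ -16253.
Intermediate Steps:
d(Z) = 0 (d(Z) = 0/((2*Z)) = 0*(1/(2*Z)) = 0)
x(I) = (-201 + I)/(105 + I)
x(d(5*5)) - 1*16251 = (-201 + 0)/(105 + 0) - 1*16251 = -201/105 - 16251 = (1/105)*(-201) - 16251 = -67/35 - 16251 = -568852/35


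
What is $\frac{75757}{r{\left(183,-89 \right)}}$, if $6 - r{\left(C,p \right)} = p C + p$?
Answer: $\frac{75757}{16382} \approx 4.6244$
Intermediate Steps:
$r{\left(C,p \right)} = 6 - p - C p$ ($r{\left(C,p \right)} = 6 - \left(p C + p\right) = 6 - \left(C p + p\right) = 6 - \left(p + C p\right) = 6 - p - C p$)
$\frac{75757}{r{\left(183,-89 \right)}} = \frac{75757}{6 - -89 - 183 \left(-89\right)} = \frac{75757}{6 + 89 + 16287} = \frac{75757}{16382}$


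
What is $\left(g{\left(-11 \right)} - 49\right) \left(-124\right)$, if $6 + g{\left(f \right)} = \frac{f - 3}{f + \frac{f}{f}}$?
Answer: $\frac{33232}{5} \approx 6646.4$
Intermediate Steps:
$g{\left(f \right)} = -6 + \frac{-3 + f}{1 + f}$ ($g{\left(f \right)} = -6 + \frac{f - 3}{f + \frac{f}{f}} = -6 + \frac{-3 + f}{f + 1} = -6 + \frac{-3 + f}{1 + f}$)
$\left(g{\left(-11 \right)} - 49\right) \left(-124\right) = \left(\frac{-9 - -55}{1 - 11} - 49\right) \left(-124\right) = \left(\frac{-9 + 55}{-10} - 49\right) \left(-124\right) = \left(\left(- \frac{1}{10}\right) 46 - 49\right) \left(-124\right) = \left(- \frac{23}{5} - 49\right) \left(-124\right) = \left(- \frac{268}{5}\right) \left(-124\right) = \frac{33232}{5}$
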